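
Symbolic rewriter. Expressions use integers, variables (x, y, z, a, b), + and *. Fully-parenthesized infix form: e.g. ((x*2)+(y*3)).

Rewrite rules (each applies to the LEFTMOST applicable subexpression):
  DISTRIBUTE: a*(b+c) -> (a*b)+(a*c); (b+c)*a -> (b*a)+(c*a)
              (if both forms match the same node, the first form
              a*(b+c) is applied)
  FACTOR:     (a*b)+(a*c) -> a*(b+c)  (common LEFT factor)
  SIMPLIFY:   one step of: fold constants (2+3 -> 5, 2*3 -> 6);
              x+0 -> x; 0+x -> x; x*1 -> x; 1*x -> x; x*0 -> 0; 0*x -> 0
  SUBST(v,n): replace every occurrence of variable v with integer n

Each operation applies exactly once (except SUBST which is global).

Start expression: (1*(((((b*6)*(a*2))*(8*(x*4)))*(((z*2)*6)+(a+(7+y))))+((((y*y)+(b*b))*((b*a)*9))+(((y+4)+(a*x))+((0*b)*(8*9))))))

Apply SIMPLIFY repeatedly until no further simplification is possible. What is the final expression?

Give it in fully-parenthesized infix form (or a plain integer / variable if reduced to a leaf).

Start: (1*(((((b*6)*(a*2))*(8*(x*4)))*(((z*2)*6)+(a+(7+y))))+((((y*y)+(b*b))*((b*a)*9))+(((y+4)+(a*x))+((0*b)*(8*9))))))
Step 1: at root: (1*(((((b*6)*(a*2))*(8*(x*4)))*(((z*2)*6)+(a+(7+y))))+((((y*y)+(b*b))*((b*a)*9))+(((y+4)+(a*x))+((0*b)*(8*9)))))) -> (((((b*6)*(a*2))*(8*(x*4)))*(((z*2)*6)+(a+(7+y))))+((((y*y)+(b*b))*((b*a)*9))+(((y+4)+(a*x))+((0*b)*(8*9))))); overall: (1*(((((b*6)*(a*2))*(8*(x*4)))*(((z*2)*6)+(a+(7+y))))+((((y*y)+(b*b))*((b*a)*9))+(((y+4)+(a*x))+((0*b)*(8*9)))))) -> (((((b*6)*(a*2))*(8*(x*4)))*(((z*2)*6)+(a+(7+y))))+((((y*y)+(b*b))*((b*a)*9))+(((y+4)+(a*x))+((0*b)*(8*9)))))
Step 2: at RRRL: (0*b) -> 0; overall: (((((b*6)*(a*2))*(8*(x*4)))*(((z*2)*6)+(a+(7+y))))+((((y*y)+(b*b))*((b*a)*9))+(((y+4)+(a*x))+((0*b)*(8*9))))) -> (((((b*6)*(a*2))*(8*(x*4)))*(((z*2)*6)+(a+(7+y))))+((((y*y)+(b*b))*((b*a)*9))+(((y+4)+(a*x))+(0*(8*9)))))
Step 3: at RRR: (0*(8*9)) -> 0; overall: (((((b*6)*(a*2))*(8*(x*4)))*(((z*2)*6)+(a+(7+y))))+((((y*y)+(b*b))*((b*a)*9))+(((y+4)+(a*x))+(0*(8*9))))) -> (((((b*6)*(a*2))*(8*(x*4)))*(((z*2)*6)+(a+(7+y))))+((((y*y)+(b*b))*((b*a)*9))+(((y+4)+(a*x))+0)))
Step 4: at RR: (((y+4)+(a*x))+0) -> ((y+4)+(a*x)); overall: (((((b*6)*(a*2))*(8*(x*4)))*(((z*2)*6)+(a+(7+y))))+((((y*y)+(b*b))*((b*a)*9))+(((y+4)+(a*x))+0))) -> (((((b*6)*(a*2))*(8*(x*4)))*(((z*2)*6)+(a+(7+y))))+((((y*y)+(b*b))*((b*a)*9))+((y+4)+(a*x))))
Fixed point: (((((b*6)*(a*2))*(8*(x*4)))*(((z*2)*6)+(a+(7+y))))+((((y*y)+(b*b))*((b*a)*9))+((y+4)+(a*x))))

Answer: (((((b*6)*(a*2))*(8*(x*4)))*(((z*2)*6)+(a+(7+y))))+((((y*y)+(b*b))*((b*a)*9))+((y+4)+(a*x))))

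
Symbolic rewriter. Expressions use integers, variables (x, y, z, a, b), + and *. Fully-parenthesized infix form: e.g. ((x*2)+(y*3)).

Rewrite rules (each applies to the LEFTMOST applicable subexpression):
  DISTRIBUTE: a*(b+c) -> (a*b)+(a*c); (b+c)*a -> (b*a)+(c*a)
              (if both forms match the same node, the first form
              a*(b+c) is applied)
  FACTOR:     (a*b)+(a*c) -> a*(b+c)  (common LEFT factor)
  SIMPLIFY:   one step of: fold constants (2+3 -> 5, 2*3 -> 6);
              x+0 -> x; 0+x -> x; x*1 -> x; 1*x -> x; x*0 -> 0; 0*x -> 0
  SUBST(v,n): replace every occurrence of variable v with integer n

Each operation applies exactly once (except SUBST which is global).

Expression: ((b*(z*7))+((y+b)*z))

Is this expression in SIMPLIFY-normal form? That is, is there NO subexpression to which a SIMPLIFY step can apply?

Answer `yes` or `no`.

Answer: yes

Derivation:
Expression: ((b*(z*7))+((y+b)*z))
Scanning for simplifiable subexpressions (pre-order)...
  at root: ((b*(z*7))+((y+b)*z)) (not simplifiable)
  at L: (b*(z*7)) (not simplifiable)
  at LR: (z*7) (not simplifiable)
  at R: ((y+b)*z) (not simplifiable)
  at RL: (y+b) (not simplifiable)
Result: no simplifiable subexpression found -> normal form.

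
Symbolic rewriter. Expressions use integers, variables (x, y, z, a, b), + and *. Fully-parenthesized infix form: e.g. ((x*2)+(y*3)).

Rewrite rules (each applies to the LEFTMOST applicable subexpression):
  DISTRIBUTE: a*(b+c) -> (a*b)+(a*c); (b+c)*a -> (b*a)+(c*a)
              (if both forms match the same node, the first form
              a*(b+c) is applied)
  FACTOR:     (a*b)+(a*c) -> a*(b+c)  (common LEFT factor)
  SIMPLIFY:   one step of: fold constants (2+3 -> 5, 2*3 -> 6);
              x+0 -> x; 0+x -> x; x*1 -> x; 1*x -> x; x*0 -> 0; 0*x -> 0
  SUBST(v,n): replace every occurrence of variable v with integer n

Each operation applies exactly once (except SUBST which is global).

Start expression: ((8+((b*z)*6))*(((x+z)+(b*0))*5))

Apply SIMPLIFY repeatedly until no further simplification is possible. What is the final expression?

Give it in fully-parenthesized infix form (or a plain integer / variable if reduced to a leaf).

Answer: ((8+((b*z)*6))*((x+z)*5))

Derivation:
Start: ((8+((b*z)*6))*(((x+z)+(b*0))*5))
Step 1: at RLR: (b*0) -> 0; overall: ((8+((b*z)*6))*(((x+z)+(b*0))*5)) -> ((8+((b*z)*6))*(((x+z)+0)*5))
Step 2: at RL: ((x+z)+0) -> (x+z); overall: ((8+((b*z)*6))*(((x+z)+0)*5)) -> ((8+((b*z)*6))*((x+z)*5))
Fixed point: ((8+((b*z)*6))*((x+z)*5))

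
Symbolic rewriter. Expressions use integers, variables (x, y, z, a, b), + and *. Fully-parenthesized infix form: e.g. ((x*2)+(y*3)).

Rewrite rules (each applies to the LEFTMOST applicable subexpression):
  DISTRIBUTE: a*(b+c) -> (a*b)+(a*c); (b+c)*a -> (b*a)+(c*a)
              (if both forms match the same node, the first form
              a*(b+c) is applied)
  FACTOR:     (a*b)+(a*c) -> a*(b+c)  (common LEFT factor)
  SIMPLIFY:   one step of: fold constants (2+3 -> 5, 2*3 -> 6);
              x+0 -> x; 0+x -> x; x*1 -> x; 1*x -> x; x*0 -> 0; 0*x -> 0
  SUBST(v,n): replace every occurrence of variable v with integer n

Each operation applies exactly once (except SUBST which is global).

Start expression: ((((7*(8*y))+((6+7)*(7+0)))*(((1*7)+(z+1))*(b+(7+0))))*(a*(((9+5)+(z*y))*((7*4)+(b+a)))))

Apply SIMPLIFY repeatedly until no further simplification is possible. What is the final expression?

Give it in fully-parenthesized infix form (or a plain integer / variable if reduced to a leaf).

Answer: ((((7*(8*y))+91)*((7+(z+1))*(b+7)))*(a*((14+(z*y))*(28+(b+a)))))

Derivation:
Start: ((((7*(8*y))+((6+7)*(7+0)))*(((1*7)+(z+1))*(b+(7+0))))*(a*(((9+5)+(z*y))*((7*4)+(b+a)))))
Step 1: at LLRL: (6+7) -> 13; overall: ((((7*(8*y))+((6+7)*(7+0)))*(((1*7)+(z+1))*(b+(7+0))))*(a*(((9+5)+(z*y))*((7*4)+(b+a))))) -> ((((7*(8*y))+(13*(7+0)))*(((1*7)+(z+1))*(b+(7+0))))*(a*(((9+5)+(z*y))*((7*4)+(b+a)))))
Step 2: at LLRR: (7+0) -> 7; overall: ((((7*(8*y))+(13*(7+0)))*(((1*7)+(z+1))*(b+(7+0))))*(a*(((9+5)+(z*y))*((7*4)+(b+a))))) -> ((((7*(8*y))+(13*7))*(((1*7)+(z+1))*(b+(7+0))))*(a*(((9+5)+(z*y))*((7*4)+(b+a)))))
Step 3: at LLR: (13*7) -> 91; overall: ((((7*(8*y))+(13*7))*(((1*7)+(z+1))*(b+(7+0))))*(a*(((9+5)+(z*y))*((7*4)+(b+a))))) -> ((((7*(8*y))+91)*(((1*7)+(z+1))*(b+(7+0))))*(a*(((9+5)+(z*y))*((7*4)+(b+a)))))
Step 4: at LRLL: (1*7) -> 7; overall: ((((7*(8*y))+91)*(((1*7)+(z+1))*(b+(7+0))))*(a*(((9+5)+(z*y))*((7*4)+(b+a))))) -> ((((7*(8*y))+91)*((7+(z+1))*(b+(7+0))))*(a*(((9+5)+(z*y))*((7*4)+(b+a)))))
Step 5: at LRRR: (7+0) -> 7; overall: ((((7*(8*y))+91)*((7+(z+1))*(b+(7+0))))*(a*(((9+5)+(z*y))*((7*4)+(b+a))))) -> ((((7*(8*y))+91)*((7+(z+1))*(b+7)))*(a*(((9+5)+(z*y))*((7*4)+(b+a)))))
Step 6: at RRLL: (9+5) -> 14; overall: ((((7*(8*y))+91)*((7+(z+1))*(b+7)))*(a*(((9+5)+(z*y))*((7*4)+(b+a))))) -> ((((7*(8*y))+91)*((7+(z+1))*(b+7)))*(a*((14+(z*y))*((7*4)+(b+a)))))
Step 7: at RRRL: (7*4) -> 28; overall: ((((7*(8*y))+91)*((7+(z+1))*(b+7)))*(a*((14+(z*y))*((7*4)+(b+a))))) -> ((((7*(8*y))+91)*((7+(z+1))*(b+7)))*(a*((14+(z*y))*(28+(b+a)))))
Fixed point: ((((7*(8*y))+91)*((7+(z+1))*(b+7)))*(a*((14+(z*y))*(28+(b+a)))))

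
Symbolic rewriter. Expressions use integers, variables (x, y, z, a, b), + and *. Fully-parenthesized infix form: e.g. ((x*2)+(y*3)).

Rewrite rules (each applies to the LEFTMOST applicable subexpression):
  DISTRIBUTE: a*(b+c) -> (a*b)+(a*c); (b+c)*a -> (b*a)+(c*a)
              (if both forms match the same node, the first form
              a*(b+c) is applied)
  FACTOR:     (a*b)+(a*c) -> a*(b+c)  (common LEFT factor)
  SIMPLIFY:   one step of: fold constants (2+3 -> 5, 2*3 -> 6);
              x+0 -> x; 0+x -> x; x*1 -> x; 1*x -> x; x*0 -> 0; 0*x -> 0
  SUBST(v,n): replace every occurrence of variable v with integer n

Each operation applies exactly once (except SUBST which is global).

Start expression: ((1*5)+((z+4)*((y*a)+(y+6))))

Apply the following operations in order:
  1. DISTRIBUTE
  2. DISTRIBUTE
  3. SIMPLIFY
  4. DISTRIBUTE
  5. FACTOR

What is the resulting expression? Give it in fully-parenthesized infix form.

Start: ((1*5)+((z+4)*((y*a)+(y+6))))
Apply DISTRIBUTE at R (target: ((z+4)*((y*a)+(y+6)))): ((1*5)+((z+4)*((y*a)+(y+6)))) -> ((1*5)+(((z+4)*(y*a))+((z+4)*(y+6))))
Apply DISTRIBUTE at RL (target: ((z+4)*(y*a))): ((1*5)+(((z+4)*(y*a))+((z+4)*(y+6)))) -> ((1*5)+(((z*(y*a))+(4*(y*a)))+((z+4)*(y+6))))
Apply SIMPLIFY at L (target: (1*5)): ((1*5)+(((z*(y*a))+(4*(y*a)))+((z+4)*(y+6)))) -> (5+(((z*(y*a))+(4*(y*a)))+((z+4)*(y+6))))
Apply DISTRIBUTE at RR (target: ((z+4)*(y+6))): (5+(((z*(y*a))+(4*(y*a)))+((z+4)*(y+6)))) -> (5+(((z*(y*a))+(4*(y*a)))+(((z+4)*y)+((z+4)*6))))
Apply FACTOR at RR (target: (((z+4)*y)+((z+4)*6))): (5+(((z*(y*a))+(4*(y*a)))+(((z+4)*y)+((z+4)*6)))) -> (5+(((z*(y*a))+(4*(y*a)))+((z+4)*(y+6))))

Answer: (5+(((z*(y*a))+(4*(y*a)))+((z+4)*(y+6))))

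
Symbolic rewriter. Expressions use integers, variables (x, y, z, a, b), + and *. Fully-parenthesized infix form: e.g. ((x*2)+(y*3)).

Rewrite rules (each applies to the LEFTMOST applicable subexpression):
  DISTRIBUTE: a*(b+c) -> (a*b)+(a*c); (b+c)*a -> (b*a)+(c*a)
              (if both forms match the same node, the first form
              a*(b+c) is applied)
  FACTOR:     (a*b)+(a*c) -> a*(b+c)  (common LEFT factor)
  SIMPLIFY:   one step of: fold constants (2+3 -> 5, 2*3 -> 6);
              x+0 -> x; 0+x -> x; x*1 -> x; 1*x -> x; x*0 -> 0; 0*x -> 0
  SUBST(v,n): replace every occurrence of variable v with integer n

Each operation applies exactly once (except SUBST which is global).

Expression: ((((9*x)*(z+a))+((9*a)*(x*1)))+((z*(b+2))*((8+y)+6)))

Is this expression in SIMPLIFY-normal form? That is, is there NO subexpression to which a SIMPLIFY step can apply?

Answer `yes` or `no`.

Expression: ((((9*x)*(z+a))+((9*a)*(x*1)))+((z*(b+2))*((8+y)+6)))
Scanning for simplifiable subexpressions (pre-order)...
  at root: ((((9*x)*(z+a))+((9*a)*(x*1)))+((z*(b+2))*((8+y)+6))) (not simplifiable)
  at L: (((9*x)*(z+a))+((9*a)*(x*1))) (not simplifiable)
  at LL: ((9*x)*(z+a)) (not simplifiable)
  at LLL: (9*x) (not simplifiable)
  at LLR: (z+a) (not simplifiable)
  at LR: ((9*a)*(x*1)) (not simplifiable)
  at LRL: (9*a) (not simplifiable)
  at LRR: (x*1) (SIMPLIFIABLE)
  at R: ((z*(b+2))*((8+y)+6)) (not simplifiable)
  at RL: (z*(b+2)) (not simplifiable)
  at RLR: (b+2) (not simplifiable)
  at RR: ((8+y)+6) (not simplifiable)
  at RRL: (8+y) (not simplifiable)
Found simplifiable subexpr at path LRR: (x*1)
One SIMPLIFY step would give: ((((9*x)*(z+a))+((9*a)*x))+((z*(b+2))*((8+y)+6)))
-> NOT in normal form.

Answer: no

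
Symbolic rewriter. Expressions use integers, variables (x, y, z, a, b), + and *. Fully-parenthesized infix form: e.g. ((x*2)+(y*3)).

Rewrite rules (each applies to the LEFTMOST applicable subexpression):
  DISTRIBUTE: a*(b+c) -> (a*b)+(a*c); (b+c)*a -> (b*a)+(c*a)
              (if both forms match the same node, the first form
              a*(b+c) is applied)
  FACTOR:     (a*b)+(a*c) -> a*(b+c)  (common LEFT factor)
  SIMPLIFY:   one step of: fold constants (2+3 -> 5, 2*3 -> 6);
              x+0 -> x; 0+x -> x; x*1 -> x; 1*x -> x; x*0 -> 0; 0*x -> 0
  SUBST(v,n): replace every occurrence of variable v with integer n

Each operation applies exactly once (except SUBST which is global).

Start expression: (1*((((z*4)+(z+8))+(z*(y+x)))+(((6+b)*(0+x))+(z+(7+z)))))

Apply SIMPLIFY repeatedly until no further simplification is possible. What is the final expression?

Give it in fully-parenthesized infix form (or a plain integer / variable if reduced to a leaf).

Start: (1*((((z*4)+(z+8))+(z*(y+x)))+(((6+b)*(0+x))+(z+(7+z)))))
Step 1: at root: (1*((((z*4)+(z+8))+(z*(y+x)))+(((6+b)*(0+x))+(z+(7+z))))) -> ((((z*4)+(z+8))+(z*(y+x)))+(((6+b)*(0+x))+(z+(7+z)))); overall: (1*((((z*4)+(z+8))+(z*(y+x)))+(((6+b)*(0+x))+(z+(7+z))))) -> ((((z*4)+(z+8))+(z*(y+x)))+(((6+b)*(0+x))+(z+(7+z))))
Step 2: at RLR: (0+x) -> x; overall: ((((z*4)+(z+8))+(z*(y+x)))+(((6+b)*(0+x))+(z+(7+z)))) -> ((((z*4)+(z+8))+(z*(y+x)))+(((6+b)*x)+(z+(7+z))))
Fixed point: ((((z*4)+(z+8))+(z*(y+x)))+(((6+b)*x)+(z+(7+z))))

Answer: ((((z*4)+(z+8))+(z*(y+x)))+(((6+b)*x)+(z+(7+z))))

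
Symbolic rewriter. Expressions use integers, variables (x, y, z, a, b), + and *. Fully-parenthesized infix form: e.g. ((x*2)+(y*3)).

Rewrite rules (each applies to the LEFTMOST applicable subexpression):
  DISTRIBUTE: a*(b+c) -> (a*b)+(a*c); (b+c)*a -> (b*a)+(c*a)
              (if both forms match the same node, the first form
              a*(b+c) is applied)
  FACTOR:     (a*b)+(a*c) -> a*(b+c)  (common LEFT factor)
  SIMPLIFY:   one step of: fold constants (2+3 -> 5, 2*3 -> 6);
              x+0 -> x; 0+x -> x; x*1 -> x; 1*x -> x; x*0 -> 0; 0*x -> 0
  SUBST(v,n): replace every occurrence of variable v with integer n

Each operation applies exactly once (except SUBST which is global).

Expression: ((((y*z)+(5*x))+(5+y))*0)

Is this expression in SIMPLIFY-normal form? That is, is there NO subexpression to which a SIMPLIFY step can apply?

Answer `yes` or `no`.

Answer: no

Derivation:
Expression: ((((y*z)+(5*x))+(5+y))*0)
Scanning for simplifiable subexpressions (pre-order)...
  at root: ((((y*z)+(5*x))+(5+y))*0) (SIMPLIFIABLE)
  at L: (((y*z)+(5*x))+(5+y)) (not simplifiable)
  at LL: ((y*z)+(5*x)) (not simplifiable)
  at LLL: (y*z) (not simplifiable)
  at LLR: (5*x) (not simplifiable)
  at LR: (5+y) (not simplifiable)
Found simplifiable subexpr at path root: ((((y*z)+(5*x))+(5+y))*0)
One SIMPLIFY step would give: 0
-> NOT in normal form.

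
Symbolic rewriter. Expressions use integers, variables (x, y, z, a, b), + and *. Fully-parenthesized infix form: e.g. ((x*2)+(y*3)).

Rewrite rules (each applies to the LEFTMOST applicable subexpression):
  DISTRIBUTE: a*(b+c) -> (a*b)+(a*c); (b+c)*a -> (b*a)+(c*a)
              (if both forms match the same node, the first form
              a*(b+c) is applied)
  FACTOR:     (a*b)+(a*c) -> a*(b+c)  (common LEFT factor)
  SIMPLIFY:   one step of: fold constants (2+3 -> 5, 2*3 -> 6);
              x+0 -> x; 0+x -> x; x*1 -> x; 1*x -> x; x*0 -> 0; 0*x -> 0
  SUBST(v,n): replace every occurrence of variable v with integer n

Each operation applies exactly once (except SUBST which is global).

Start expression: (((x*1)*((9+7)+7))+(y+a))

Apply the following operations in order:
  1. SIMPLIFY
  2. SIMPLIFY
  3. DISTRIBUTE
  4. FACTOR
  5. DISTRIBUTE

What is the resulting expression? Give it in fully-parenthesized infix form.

Answer: (((x*16)+(x*7))+(y+a))

Derivation:
Start: (((x*1)*((9+7)+7))+(y+a))
Apply SIMPLIFY at LL (target: (x*1)): (((x*1)*((9+7)+7))+(y+a)) -> ((x*((9+7)+7))+(y+a))
Apply SIMPLIFY at LRL (target: (9+7)): ((x*((9+7)+7))+(y+a)) -> ((x*(16+7))+(y+a))
Apply DISTRIBUTE at L (target: (x*(16+7))): ((x*(16+7))+(y+a)) -> (((x*16)+(x*7))+(y+a))
Apply FACTOR at L (target: ((x*16)+(x*7))): (((x*16)+(x*7))+(y+a)) -> ((x*(16+7))+(y+a))
Apply DISTRIBUTE at L (target: (x*(16+7))): ((x*(16+7))+(y+a)) -> (((x*16)+(x*7))+(y+a))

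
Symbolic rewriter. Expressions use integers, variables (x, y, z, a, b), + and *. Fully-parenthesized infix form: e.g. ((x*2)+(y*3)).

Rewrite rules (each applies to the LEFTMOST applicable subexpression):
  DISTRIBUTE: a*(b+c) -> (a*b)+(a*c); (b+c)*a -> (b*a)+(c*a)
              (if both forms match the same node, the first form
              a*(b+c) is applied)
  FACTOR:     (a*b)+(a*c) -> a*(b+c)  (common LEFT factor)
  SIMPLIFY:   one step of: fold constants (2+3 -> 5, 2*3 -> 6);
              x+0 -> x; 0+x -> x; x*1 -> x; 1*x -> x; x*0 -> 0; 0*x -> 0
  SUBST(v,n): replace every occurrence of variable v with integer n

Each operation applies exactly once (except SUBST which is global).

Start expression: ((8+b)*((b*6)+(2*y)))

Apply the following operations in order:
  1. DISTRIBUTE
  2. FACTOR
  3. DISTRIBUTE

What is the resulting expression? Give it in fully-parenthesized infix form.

Answer: (((8+b)*(b*6))+((8+b)*(2*y)))

Derivation:
Start: ((8+b)*((b*6)+(2*y)))
Apply DISTRIBUTE at root (target: ((8+b)*((b*6)+(2*y)))): ((8+b)*((b*6)+(2*y))) -> (((8+b)*(b*6))+((8+b)*(2*y)))
Apply FACTOR at root (target: (((8+b)*(b*6))+((8+b)*(2*y)))): (((8+b)*(b*6))+((8+b)*(2*y))) -> ((8+b)*((b*6)+(2*y)))
Apply DISTRIBUTE at root (target: ((8+b)*((b*6)+(2*y)))): ((8+b)*((b*6)+(2*y))) -> (((8+b)*(b*6))+((8+b)*(2*y)))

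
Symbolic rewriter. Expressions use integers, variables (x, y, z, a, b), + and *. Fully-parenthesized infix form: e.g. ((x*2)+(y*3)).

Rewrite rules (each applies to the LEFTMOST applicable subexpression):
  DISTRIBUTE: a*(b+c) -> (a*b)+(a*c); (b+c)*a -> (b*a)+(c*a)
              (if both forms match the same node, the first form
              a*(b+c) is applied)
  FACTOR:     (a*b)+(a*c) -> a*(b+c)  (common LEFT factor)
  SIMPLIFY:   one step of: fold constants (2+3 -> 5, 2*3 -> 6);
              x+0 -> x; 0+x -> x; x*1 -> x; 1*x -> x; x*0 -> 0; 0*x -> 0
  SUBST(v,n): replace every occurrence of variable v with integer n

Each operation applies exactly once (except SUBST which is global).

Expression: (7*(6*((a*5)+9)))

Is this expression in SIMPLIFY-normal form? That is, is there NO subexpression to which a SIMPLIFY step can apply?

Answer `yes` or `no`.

Expression: (7*(6*((a*5)+9)))
Scanning for simplifiable subexpressions (pre-order)...
  at root: (7*(6*((a*5)+9))) (not simplifiable)
  at R: (6*((a*5)+9)) (not simplifiable)
  at RR: ((a*5)+9) (not simplifiable)
  at RRL: (a*5) (not simplifiable)
Result: no simplifiable subexpression found -> normal form.

Answer: yes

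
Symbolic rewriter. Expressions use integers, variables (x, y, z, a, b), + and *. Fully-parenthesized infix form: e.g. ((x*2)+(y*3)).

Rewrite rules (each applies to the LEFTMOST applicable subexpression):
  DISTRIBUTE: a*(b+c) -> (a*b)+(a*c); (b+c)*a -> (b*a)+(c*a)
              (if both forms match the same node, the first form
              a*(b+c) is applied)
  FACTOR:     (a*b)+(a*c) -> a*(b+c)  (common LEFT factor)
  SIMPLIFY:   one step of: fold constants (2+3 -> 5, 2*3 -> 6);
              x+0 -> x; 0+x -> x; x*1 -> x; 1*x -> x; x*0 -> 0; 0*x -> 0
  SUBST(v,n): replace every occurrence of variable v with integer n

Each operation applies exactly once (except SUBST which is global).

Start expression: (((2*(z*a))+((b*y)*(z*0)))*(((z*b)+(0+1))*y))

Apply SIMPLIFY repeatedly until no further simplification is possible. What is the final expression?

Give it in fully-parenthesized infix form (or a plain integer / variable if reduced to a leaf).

Start: (((2*(z*a))+((b*y)*(z*0)))*(((z*b)+(0+1))*y))
Step 1: at LRR: (z*0) -> 0; overall: (((2*(z*a))+((b*y)*(z*0)))*(((z*b)+(0+1))*y)) -> (((2*(z*a))+((b*y)*0))*(((z*b)+(0+1))*y))
Step 2: at LR: ((b*y)*0) -> 0; overall: (((2*(z*a))+((b*y)*0))*(((z*b)+(0+1))*y)) -> (((2*(z*a))+0)*(((z*b)+(0+1))*y))
Step 3: at L: ((2*(z*a))+0) -> (2*(z*a)); overall: (((2*(z*a))+0)*(((z*b)+(0+1))*y)) -> ((2*(z*a))*(((z*b)+(0+1))*y))
Step 4: at RLR: (0+1) -> 1; overall: ((2*(z*a))*(((z*b)+(0+1))*y)) -> ((2*(z*a))*(((z*b)+1)*y))
Fixed point: ((2*(z*a))*(((z*b)+1)*y))

Answer: ((2*(z*a))*(((z*b)+1)*y))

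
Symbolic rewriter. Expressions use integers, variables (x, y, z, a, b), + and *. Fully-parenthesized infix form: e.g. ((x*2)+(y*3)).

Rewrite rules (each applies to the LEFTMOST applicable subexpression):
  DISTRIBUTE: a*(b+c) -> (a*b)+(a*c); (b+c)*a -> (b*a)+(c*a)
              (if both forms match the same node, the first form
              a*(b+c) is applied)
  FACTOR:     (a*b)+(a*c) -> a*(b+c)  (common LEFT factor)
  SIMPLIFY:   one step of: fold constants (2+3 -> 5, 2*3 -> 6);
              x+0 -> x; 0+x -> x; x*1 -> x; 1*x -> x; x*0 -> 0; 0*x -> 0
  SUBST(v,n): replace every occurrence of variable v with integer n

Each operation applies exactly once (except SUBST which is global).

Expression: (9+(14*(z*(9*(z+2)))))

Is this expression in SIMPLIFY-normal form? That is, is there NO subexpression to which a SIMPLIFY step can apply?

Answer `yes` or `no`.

Answer: yes

Derivation:
Expression: (9+(14*(z*(9*(z+2)))))
Scanning for simplifiable subexpressions (pre-order)...
  at root: (9+(14*(z*(9*(z+2))))) (not simplifiable)
  at R: (14*(z*(9*(z+2)))) (not simplifiable)
  at RR: (z*(9*(z+2))) (not simplifiable)
  at RRR: (9*(z+2)) (not simplifiable)
  at RRRR: (z+2) (not simplifiable)
Result: no simplifiable subexpression found -> normal form.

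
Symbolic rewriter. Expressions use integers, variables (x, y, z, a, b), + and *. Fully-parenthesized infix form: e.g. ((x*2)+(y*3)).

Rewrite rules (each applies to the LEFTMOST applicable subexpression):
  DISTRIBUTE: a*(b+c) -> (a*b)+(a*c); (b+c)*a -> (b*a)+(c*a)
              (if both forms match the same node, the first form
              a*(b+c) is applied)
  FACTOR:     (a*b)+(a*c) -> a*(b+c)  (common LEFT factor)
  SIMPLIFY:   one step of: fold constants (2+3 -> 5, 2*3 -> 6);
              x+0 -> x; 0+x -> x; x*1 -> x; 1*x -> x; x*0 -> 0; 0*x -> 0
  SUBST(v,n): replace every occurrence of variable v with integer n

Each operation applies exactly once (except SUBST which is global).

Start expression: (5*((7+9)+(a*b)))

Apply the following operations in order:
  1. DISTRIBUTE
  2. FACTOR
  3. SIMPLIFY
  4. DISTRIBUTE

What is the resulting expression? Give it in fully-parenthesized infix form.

Answer: ((5*16)+(5*(a*b)))

Derivation:
Start: (5*((7+9)+(a*b)))
Apply DISTRIBUTE at root (target: (5*((7+9)+(a*b)))): (5*((7+9)+(a*b))) -> ((5*(7+9))+(5*(a*b)))
Apply FACTOR at root (target: ((5*(7+9))+(5*(a*b)))): ((5*(7+9))+(5*(a*b))) -> (5*((7+9)+(a*b)))
Apply SIMPLIFY at RL (target: (7+9)): (5*((7+9)+(a*b))) -> (5*(16+(a*b)))
Apply DISTRIBUTE at root (target: (5*(16+(a*b)))): (5*(16+(a*b))) -> ((5*16)+(5*(a*b)))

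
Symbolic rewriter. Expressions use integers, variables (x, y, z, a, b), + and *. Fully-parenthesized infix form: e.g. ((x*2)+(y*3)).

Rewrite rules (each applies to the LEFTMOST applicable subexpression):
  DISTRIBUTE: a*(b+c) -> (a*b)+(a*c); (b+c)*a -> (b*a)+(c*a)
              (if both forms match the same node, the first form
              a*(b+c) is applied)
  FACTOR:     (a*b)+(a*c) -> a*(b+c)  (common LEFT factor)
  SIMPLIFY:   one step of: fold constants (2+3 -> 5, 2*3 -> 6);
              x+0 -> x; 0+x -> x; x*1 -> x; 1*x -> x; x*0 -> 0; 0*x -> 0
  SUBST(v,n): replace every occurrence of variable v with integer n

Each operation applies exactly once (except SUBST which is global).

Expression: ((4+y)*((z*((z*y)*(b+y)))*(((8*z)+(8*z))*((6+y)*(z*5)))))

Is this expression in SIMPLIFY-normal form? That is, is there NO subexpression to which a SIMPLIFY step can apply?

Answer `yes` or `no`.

Expression: ((4+y)*((z*((z*y)*(b+y)))*(((8*z)+(8*z))*((6+y)*(z*5)))))
Scanning for simplifiable subexpressions (pre-order)...
  at root: ((4+y)*((z*((z*y)*(b+y)))*(((8*z)+(8*z))*((6+y)*(z*5))))) (not simplifiable)
  at L: (4+y) (not simplifiable)
  at R: ((z*((z*y)*(b+y)))*(((8*z)+(8*z))*((6+y)*(z*5)))) (not simplifiable)
  at RL: (z*((z*y)*(b+y))) (not simplifiable)
  at RLR: ((z*y)*(b+y)) (not simplifiable)
  at RLRL: (z*y) (not simplifiable)
  at RLRR: (b+y) (not simplifiable)
  at RR: (((8*z)+(8*z))*((6+y)*(z*5))) (not simplifiable)
  at RRL: ((8*z)+(8*z)) (not simplifiable)
  at RRLL: (8*z) (not simplifiable)
  at RRLR: (8*z) (not simplifiable)
  at RRR: ((6+y)*(z*5)) (not simplifiable)
  at RRRL: (6+y) (not simplifiable)
  at RRRR: (z*5) (not simplifiable)
Result: no simplifiable subexpression found -> normal form.

Answer: yes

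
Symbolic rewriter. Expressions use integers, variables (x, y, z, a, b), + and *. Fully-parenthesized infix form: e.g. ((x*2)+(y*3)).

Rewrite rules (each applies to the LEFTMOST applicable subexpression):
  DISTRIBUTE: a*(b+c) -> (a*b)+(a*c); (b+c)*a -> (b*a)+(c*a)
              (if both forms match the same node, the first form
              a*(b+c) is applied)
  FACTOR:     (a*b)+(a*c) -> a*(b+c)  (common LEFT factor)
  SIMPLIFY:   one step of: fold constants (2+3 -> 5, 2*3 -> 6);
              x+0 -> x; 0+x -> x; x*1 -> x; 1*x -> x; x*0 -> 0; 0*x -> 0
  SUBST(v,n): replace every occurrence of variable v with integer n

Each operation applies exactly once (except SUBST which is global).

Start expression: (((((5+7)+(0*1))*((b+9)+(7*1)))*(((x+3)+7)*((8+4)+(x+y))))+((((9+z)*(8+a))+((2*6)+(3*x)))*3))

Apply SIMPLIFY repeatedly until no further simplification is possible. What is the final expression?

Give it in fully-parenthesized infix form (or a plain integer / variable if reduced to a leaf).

Answer: (((12*((b+9)+7))*(((x+3)+7)*(12+(x+y))))+((((9+z)*(8+a))+(12+(3*x)))*3))

Derivation:
Start: (((((5+7)+(0*1))*((b+9)+(7*1)))*(((x+3)+7)*((8+4)+(x+y))))+((((9+z)*(8+a))+((2*6)+(3*x)))*3))
Step 1: at LLLL: (5+7) -> 12; overall: (((((5+7)+(0*1))*((b+9)+(7*1)))*(((x+3)+7)*((8+4)+(x+y))))+((((9+z)*(8+a))+((2*6)+(3*x)))*3)) -> ((((12+(0*1))*((b+9)+(7*1)))*(((x+3)+7)*((8+4)+(x+y))))+((((9+z)*(8+a))+((2*6)+(3*x)))*3))
Step 2: at LLLR: (0*1) -> 0; overall: ((((12+(0*1))*((b+9)+(7*1)))*(((x+3)+7)*((8+4)+(x+y))))+((((9+z)*(8+a))+((2*6)+(3*x)))*3)) -> ((((12+0)*((b+9)+(7*1)))*(((x+3)+7)*((8+4)+(x+y))))+((((9+z)*(8+a))+((2*6)+(3*x)))*3))
Step 3: at LLL: (12+0) -> 12; overall: ((((12+0)*((b+9)+(7*1)))*(((x+3)+7)*((8+4)+(x+y))))+((((9+z)*(8+a))+((2*6)+(3*x)))*3)) -> (((12*((b+9)+(7*1)))*(((x+3)+7)*((8+4)+(x+y))))+((((9+z)*(8+a))+((2*6)+(3*x)))*3))
Step 4: at LLRR: (7*1) -> 7; overall: (((12*((b+9)+(7*1)))*(((x+3)+7)*((8+4)+(x+y))))+((((9+z)*(8+a))+((2*6)+(3*x)))*3)) -> (((12*((b+9)+7))*(((x+3)+7)*((8+4)+(x+y))))+((((9+z)*(8+a))+((2*6)+(3*x)))*3))
Step 5: at LRRL: (8+4) -> 12; overall: (((12*((b+9)+7))*(((x+3)+7)*((8+4)+(x+y))))+((((9+z)*(8+a))+((2*6)+(3*x)))*3)) -> (((12*((b+9)+7))*(((x+3)+7)*(12+(x+y))))+((((9+z)*(8+a))+((2*6)+(3*x)))*3))
Step 6: at RLRL: (2*6) -> 12; overall: (((12*((b+9)+7))*(((x+3)+7)*(12+(x+y))))+((((9+z)*(8+a))+((2*6)+(3*x)))*3)) -> (((12*((b+9)+7))*(((x+3)+7)*(12+(x+y))))+((((9+z)*(8+a))+(12+(3*x)))*3))
Fixed point: (((12*((b+9)+7))*(((x+3)+7)*(12+(x+y))))+((((9+z)*(8+a))+(12+(3*x)))*3))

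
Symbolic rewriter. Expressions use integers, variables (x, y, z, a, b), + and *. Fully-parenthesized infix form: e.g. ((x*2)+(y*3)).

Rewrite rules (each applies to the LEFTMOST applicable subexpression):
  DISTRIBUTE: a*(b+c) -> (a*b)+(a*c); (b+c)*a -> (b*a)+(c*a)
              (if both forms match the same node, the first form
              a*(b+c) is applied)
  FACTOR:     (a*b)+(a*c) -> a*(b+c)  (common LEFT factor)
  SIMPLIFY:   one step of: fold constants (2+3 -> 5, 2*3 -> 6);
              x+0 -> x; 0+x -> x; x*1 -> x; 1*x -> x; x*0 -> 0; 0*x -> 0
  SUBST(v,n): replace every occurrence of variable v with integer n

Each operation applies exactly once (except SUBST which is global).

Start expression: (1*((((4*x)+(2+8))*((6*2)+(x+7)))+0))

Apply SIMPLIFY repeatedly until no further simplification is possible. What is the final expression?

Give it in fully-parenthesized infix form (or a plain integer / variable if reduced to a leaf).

Start: (1*((((4*x)+(2+8))*((6*2)+(x+7)))+0))
Step 1: at root: (1*((((4*x)+(2+8))*((6*2)+(x+7)))+0)) -> ((((4*x)+(2+8))*((6*2)+(x+7)))+0); overall: (1*((((4*x)+(2+8))*((6*2)+(x+7)))+0)) -> ((((4*x)+(2+8))*((6*2)+(x+7)))+0)
Step 2: at root: ((((4*x)+(2+8))*((6*2)+(x+7)))+0) -> (((4*x)+(2+8))*((6*2)+(x+7))); overall: ((((4*x)+(2+8))*((6*2)+(x+7)))+0) -> (((4*x)+(2+8))*((6*2)+(x+7)))
Step 3: at LR: (2+8) -> 10; overall: (((4*x)+(2+8))*((6*2)+(x+7))) -> (((4*x)+10)*((6*2)+(x+7)))
Step 4: at RL: (6*2) -> 12; overall: (((4*x)+10)*((6*2)+(x+7))) -> (((4*x)+10)*(12+(x+7)))
Fixed point: (((4*x)+10)*(12+(x+7)))

Answer: (((4*x)+10)*(12+(x+7)))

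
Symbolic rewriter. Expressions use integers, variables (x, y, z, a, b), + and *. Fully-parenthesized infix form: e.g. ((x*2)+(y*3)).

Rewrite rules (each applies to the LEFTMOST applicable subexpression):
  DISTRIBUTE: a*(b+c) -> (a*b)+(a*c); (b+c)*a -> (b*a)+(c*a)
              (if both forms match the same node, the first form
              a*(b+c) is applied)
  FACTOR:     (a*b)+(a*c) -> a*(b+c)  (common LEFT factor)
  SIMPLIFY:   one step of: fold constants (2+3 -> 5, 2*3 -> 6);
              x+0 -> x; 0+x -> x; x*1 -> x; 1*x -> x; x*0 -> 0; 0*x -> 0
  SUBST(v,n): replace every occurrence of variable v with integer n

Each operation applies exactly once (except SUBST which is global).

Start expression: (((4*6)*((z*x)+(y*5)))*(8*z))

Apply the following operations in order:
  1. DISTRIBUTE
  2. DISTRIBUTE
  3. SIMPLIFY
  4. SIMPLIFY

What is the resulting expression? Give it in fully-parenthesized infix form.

Start: (((4*6)*((z*x)+(y*5)))*(8*z))
Apply DISTRIBUTE at L (target: ((4*6)*((z*x)+(y*5)))): (((4*6)*((z*x)+(y*5)))*(8*z)) -> ((((4*6)*(z*x))+((4*6)*(y*5)))*(8*z))
Apply DISTRIBUTE at root (target: ((((4*6)*(z*x))+((4*6)*(y*5)))*(8*z))): ((((4*6)*(z*x))+((4*6)*(y*5)))*(8*z)) -> ((((4*6)*(z*x))*(8*z))+(((4*6)*(y*5))*(8*z)))
Apply SIMPLIFY at LLL (target: (4*6)): ((((4*6)*(z*x))*(8*z))+(((4*6)*(y*5))*(8*z))) -> (((24*(z*x))*(8*z))+(((4*6)*(y*5))*(8*z)))
Apply SIMPLIFY at RLL (target: (4*6)): (((24*(z*x))*(8*z))+(((4*6)*(y*5))*(8*z))) -> (((24*(z*x))*(8*z))+((24*(y*5))*(8*z)))

Answer: (((24*(z*x))*(8*z))+((24*(y*5))*(8*z)))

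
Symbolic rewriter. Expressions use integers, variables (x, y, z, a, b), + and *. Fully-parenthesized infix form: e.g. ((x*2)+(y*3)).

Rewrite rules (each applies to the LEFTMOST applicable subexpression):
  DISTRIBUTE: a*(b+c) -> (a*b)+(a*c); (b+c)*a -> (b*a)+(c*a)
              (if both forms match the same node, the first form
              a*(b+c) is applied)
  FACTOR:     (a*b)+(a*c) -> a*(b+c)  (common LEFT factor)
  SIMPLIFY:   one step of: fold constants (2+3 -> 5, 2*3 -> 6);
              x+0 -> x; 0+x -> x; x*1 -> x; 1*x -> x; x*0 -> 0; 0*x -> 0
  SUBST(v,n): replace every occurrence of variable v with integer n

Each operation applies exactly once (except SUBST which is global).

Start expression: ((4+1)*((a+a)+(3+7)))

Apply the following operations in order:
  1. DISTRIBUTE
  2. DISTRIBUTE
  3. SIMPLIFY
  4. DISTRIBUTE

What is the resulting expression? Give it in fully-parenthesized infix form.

Start: ((4+1)*((a+a)+(3+7)))
Apply DISTRIBUTE at root (target: ((4+1)*((a+a)+(3+7)))): ((4+1)*((a+a)+(3+7))) -> (((4+1)*(a+a))+((4+1)*(3+7)))
Apply DISTRIBUTE at L (target: ((4+1)*(a+a))): (((4+1)*(a+a))+((4+1)*(3+7))) -> ((((4+1)*a)+((4+1)*a))+((4+1)*(3+7)))
Apply SIMPLIFY at LLL (target: (4+1)): ((((4+1)*a)+((4+1)*a))+((4+1)*(3+7))) -> (((5*a)+((4+1)*a))+((4+1)*(3+7)))
Apply DISTRIBUTE at LR (target: ((4+1)*a)): (((5*a)+((4+1)*a))+((4+1)*(3+7))) -> (((5*a)+((4*a)+(1*a)))+((4+1)*(3+7)))

Answer: (((5*a)+((4*a)+(1*a)))+((4+1)*(3+7)))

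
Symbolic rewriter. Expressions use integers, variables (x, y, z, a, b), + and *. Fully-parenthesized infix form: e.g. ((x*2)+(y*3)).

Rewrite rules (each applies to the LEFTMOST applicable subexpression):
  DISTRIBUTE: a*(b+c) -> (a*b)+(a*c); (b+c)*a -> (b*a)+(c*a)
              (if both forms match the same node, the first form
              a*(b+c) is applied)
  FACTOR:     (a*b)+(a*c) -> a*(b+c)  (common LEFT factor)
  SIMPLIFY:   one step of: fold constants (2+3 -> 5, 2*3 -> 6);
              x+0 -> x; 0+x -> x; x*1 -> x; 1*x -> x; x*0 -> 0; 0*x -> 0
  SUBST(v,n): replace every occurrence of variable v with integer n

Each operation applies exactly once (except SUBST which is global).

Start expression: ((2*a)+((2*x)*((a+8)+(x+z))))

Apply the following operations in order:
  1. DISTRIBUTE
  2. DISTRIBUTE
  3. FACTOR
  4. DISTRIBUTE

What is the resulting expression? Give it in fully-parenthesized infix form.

Start: ((2*a)+((2*x)*((a+8)+(x+z))))
Apply DISTRIBUTE at R (target: ((2*x)*((a+8)+(x+z)))): ((2*a)+((2*x)*((a+8)+(x+z)))) -> ((2*a)+(((2*x)*(a+8))+((2*x)*(x+z))))
Apply DISTRIBUTE at RL (target: ((2*x)*(a+8))): ((2*a)+(((2*x)*(a+8))+((2*x)*(x+z)))) -> ((2*a)+((((2*x)*a)+((2*x)*8))+((2*x)*(x+z))))
Apply FACTOR at RL (target: (((2*x)*a)+((2*x)*8))): ((2*a)+((((2*x)*a)+((2*x)*8))+((2*x)*(x+z)))) -> ((2*a)+(((2*x)*(a+8))+((2*x)*(x+z))))
Apply DISTRIBUTE at RL (target: ((2*x)*(a+8))): ((2*a)+(((2*x)*(a+8))+((2*x)*(x+z)))) -> ((2*a)+((((2*x)*a)+((2*x)*8))+((2*x)*(x+z))))

Answer: ((2*a)+((((2*x)*a)+((2*x)*8))+((2*x)*(x+z))))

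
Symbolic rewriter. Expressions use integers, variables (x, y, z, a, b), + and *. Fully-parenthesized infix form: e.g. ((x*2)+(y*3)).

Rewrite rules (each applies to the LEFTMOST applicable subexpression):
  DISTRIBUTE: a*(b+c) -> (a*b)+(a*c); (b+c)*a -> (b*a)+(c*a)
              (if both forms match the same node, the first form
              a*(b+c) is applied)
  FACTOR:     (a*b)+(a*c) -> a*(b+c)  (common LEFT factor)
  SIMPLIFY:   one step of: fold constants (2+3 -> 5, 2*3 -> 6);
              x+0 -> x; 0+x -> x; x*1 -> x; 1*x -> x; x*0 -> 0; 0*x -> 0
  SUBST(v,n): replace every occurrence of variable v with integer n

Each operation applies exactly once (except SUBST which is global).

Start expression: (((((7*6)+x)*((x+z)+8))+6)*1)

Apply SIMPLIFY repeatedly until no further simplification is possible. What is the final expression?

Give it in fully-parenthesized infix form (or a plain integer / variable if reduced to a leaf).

Answer: (((42+x)*((x+z)+8))+6)

Derivation:
Start: (((((7*6)+x)*((x+z)+8))+6)*1)
Step 1: at root: (((((7*6)+x)*((x+z)+8))+6)*1) -> ((((7*6)+x)*((x+z)+8))+6); overall: (((((7*6)+x)*((x+z)+8))+6)*1) -> ((((7*6)+x)*((x+z)+8))+6)
Step 2: at LLL: (7*6) -> 42; overall: ((((7*6)+x)*((x+z)+8))+6) -> (((42+x)*((x+z)+8))+6)
Fixed point: (((42+x)*((x+z)+8))+6)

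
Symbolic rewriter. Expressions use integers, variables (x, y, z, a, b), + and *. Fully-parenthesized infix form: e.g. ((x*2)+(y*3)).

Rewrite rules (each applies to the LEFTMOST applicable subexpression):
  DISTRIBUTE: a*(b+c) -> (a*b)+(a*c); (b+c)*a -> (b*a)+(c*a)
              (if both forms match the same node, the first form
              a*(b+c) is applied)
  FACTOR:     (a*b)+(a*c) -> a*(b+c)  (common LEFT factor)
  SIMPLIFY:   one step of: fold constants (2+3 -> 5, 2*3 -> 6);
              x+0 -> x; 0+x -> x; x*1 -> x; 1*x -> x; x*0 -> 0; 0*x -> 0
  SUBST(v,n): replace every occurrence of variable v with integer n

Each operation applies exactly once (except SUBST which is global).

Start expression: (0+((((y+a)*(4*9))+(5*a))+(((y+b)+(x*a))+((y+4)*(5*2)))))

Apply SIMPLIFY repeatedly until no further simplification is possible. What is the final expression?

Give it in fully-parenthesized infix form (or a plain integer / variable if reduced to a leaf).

Answer: ((((y+a)*36)+(5*a))+(((y+b)+(x*a))+((y+4)*10)))

Derivation:
Start: (0+((((y+a)*(4*9))+(5*a))+(((y+b)+(x*a))+((y+4)*(5*2)))))
Step 1: at root: (0+((((y+a)*(4*9))+(5*a))+(((y+b)+(x*a))+((y+4)*(5*2))))) -> ((((y+a)*(4*9))+(5*a))+(((y+b)+(x*a))+((y+4)*(5*2)))); overall: (0+((((y+a)*(4*9))+(5*a))+(((y+b)+(x*a))+((y+4)*(5*2))))) -> ((((y+a)*(4*9))+(5*a))+(((y+b)+(x*a))+((y+4)*(5*2))))
Step 2: at LLR: (4*9) -> 36; overall: ((((y+a)*(4*9))+(5*a))+(((y+b)+(x*a))+((y+4)*(5*2)))) -> ((((y+a)*36)+(5*a))+(((y+b)+(x*a))+((y+4)*(5*2))))
Step 3: at RRR: (5*2) -> 10; overall: ((((y+a)*36)+(5*a))+(((y+b)+(x*a))+((y+4)*(5*2)))) -> ((((y+a)*36)+(5*a))+(((y+b)+(x*a))+((y+4)*10)))
Fixed point: ((((y+a)*36)+(5*a))+(((y+b)+(x*a))+((y+4)*10)))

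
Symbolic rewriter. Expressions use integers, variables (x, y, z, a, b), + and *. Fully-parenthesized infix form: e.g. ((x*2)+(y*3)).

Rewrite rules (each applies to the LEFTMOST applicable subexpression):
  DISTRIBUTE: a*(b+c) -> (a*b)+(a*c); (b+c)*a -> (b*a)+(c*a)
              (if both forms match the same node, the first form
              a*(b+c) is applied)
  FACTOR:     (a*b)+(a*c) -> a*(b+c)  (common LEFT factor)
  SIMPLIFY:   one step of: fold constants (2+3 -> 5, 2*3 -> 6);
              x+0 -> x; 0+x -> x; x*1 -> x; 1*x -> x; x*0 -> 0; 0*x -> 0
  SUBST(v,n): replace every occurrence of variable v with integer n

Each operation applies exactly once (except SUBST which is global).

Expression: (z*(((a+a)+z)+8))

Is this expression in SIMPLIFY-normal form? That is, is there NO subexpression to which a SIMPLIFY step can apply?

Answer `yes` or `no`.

Answer: yes

Derivation:
Expression: (z*(((a+a)+z)+8))
Scanning for simplifiable subexpressions (pre-order)...
  at root: (z*(((a+a)+z)+8)) (not simplifiable)
  at R: (((a+a)+z)+8) (not simplifiable)
  at RL: ((a+a)+z) (not simplifiable)
  at RLL: (a+a) (not simplifiable)
Result: no simplifiable subexpression found -> normal form.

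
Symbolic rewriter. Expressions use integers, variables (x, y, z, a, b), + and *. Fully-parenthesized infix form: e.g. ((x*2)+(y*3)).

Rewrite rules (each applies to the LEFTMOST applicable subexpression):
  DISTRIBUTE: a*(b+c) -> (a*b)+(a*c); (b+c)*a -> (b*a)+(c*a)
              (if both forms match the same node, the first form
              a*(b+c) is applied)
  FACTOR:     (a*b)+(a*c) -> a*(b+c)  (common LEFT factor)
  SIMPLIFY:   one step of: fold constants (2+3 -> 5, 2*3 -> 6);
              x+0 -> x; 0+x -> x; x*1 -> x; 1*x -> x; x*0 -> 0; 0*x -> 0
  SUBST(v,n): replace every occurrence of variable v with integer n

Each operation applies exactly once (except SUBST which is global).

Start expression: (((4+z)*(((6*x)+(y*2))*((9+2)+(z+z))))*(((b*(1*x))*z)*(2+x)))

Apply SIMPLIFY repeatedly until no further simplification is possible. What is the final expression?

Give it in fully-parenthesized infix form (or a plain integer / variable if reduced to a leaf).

Answer: (((4+z)*(((6*x)+(y*2))*(11+(z+z))))*(((b*x)*z)*(2+x)))

Derivation:
Start: (((4+z)*(((6*x)+(y*2))*((9+2)+(z+z))))*(((b*(1*x))*z)*(2+x)))
Step 1: at LRRL: (9+2) -> 11; overall: (((4+z)*(((6*x)+(y*2))*((9+2)+(z+z))))*(((b*(1*x))*z)*(2+x))) -> (((4+z)*(((6*x)+(y*2))*(11+(z+z))))*(((b*(1*x))*z)*(2+x)))
Step 2: at RLLR: (1*x) -> x; overall: (((4+z)*(((6*x)+(y*2))*(11+(z+z))))*(((b*(1*x))*z)*(2+x))) -> (((4+z)*(((6*x)+(y*2))*(11+(z+z))))*(((b*x)*z)*(2+x)))
Fixed point: (((4+z)*(((6*x)+(y*2))*(11+(z+z))))*(((b*x)*z)*(2+x)))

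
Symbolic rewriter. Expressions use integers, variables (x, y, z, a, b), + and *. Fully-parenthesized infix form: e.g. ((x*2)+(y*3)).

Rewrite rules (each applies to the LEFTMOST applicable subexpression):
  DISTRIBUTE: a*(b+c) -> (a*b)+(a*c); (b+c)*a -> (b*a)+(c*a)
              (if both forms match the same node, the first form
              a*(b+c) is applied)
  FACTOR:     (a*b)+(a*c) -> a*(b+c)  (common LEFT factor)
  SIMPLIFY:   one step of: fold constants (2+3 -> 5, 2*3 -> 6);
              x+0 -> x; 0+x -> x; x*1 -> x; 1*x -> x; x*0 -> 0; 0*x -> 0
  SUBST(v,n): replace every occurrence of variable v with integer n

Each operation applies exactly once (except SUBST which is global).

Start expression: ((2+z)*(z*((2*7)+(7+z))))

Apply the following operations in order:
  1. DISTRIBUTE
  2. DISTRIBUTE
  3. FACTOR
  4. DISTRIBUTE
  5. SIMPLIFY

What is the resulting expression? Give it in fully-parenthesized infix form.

Answer: ((2*((z*14)+(z*(7+z))))+(z*(z*((2*7)+(7+z)))))

Derivation:
Start: ((2+z)*(z*((2*7)+(7+z))))
Apply DISTRIBUTE at root (target: ((2+z)*(z*((2*7)+(7+z))))): ((2+z)*(z*((2*7)+(7+z)))) -> ((2*(z*((2*7)+(7+z))))+(z*(z*((2*7)+(7+z)))))
Apply DISTRIBUTE at LR (target: (z*((2*7)+(7+z)))): ((2*(z*((2*7)+(7+z))))+(z*(z*((2*7)+(7+z))))) -> ((2*((z*(2*7))+(z*(7+z))))+(z*(z*((2*7)+(7+z)))))
Apply FACTOR at LR (target: ((z*(2*7))+(z*(7+z)))): ((2*((z*(2*7))+(z*(7+z))))+(z*(z*((2*7)+(7+z))))) -> ((2*(z*((2*7)+(7+z))))+(z*(z*((2*7)+(7+z)))))
Apply DISTRIBUTE at LR (target: (z*((2*7)+(7+z)))): ((2*(z*((2*7)+(7+z))))+(z*(z*((2*7)+(7+z))))) -> ((2*((z*(2*7))+(z*(7+z))))+(z*(z*((2*7)+(7+z)))))
Apply SIMPLIFY at LRLR (target: (2*7)): ((2*((z*(2*7))+(z*(7+z))))+(z*(z*((2*7)+(7+z))))) -> ((2*((z*14)+(z*(7+z))))+(z*(z*((2*7)+(7+z)))))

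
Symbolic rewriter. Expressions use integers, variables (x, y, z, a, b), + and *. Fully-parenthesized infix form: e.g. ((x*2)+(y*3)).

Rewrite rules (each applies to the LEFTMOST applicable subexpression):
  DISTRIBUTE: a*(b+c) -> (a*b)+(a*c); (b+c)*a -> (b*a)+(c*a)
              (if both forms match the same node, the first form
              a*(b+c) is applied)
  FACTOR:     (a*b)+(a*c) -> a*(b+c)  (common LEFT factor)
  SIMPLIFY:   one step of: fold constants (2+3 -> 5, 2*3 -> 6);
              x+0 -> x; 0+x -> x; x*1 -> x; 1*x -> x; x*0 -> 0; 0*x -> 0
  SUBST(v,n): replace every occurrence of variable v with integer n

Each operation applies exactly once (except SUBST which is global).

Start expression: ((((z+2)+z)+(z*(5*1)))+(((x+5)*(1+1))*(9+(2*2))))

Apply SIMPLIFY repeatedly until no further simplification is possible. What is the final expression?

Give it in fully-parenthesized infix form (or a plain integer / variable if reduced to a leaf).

Start: ((((z+2)+z)+(z*(5*1)))+(((x+5)*(1+1))*(9+(2*2))))
Step 1: at LRR: (5*1) -> 5; overall: ((((z+2)+z)+(z*(5*1)))+(((x+5)*(1+1))*(9+(2*2)))) -> ((((z+2)+z)+(z*5))+(((x+5)*(1+1))*(9+(2*2))))
Step 2: at RLR: (1+1) -> 2; overall: ((((z+2)+z)+(z*5))+(((x+5)*(1+1))*(9+(2*2)))) -> ((((z+2)+z)+(z*5))+(((x+5)*2)*(9+(2*2))))
Step 3: at RRR: (2*2) -> 4; overall: ((((z+2)+z)+(z*5))+(((x+5)*2)*(9+(2*2)))) -> ((((z+2)+z)+(z*5))+(((x+5)*2)*(9+4)))
Step 4: at RR: (9+4) -> 13; overall: ((((z+2)+z)+(z*5))+(((x+5)*2)*(9+4))) -> ((((z+2)+z)+(z*5))+(((x+5)*2)*13))
Fixed point: ((((z+2)+z)+(z*5))+(((x+5)*2)*13))

Answer: ((((z+2)+z)+(z*5))+(((x+5)*2)*13))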